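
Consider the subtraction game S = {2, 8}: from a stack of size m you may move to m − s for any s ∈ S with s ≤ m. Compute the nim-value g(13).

1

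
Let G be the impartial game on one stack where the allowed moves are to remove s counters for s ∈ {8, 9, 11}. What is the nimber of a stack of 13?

Build the Grundy sequence with g(k) = mex{g(k−s) : s ∈ {8, 9, 11}, s ≤ k}:
k:     0  1  2  3  4  5  6  7  8  9 10 11 12 13
g(k):  0  0  0  0  0  0  0  0  1  1  1  1  1  1
So g(13) = 1.

1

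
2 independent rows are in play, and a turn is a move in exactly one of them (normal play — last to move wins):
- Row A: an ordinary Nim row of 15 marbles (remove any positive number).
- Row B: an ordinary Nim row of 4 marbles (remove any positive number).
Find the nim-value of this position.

Row A is a plain Nim row of size 15, so its Grundy value is 15.
Row B is a plain Nim row of size 4, so its Grundy value is 4.
The value of a disjunctive sum is the nim-sum of the parts.
Combined value = 15 ⊕ 4 = 11.

11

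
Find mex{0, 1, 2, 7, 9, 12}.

3

The values 0, 1, 2 are all present; 3 is the first non-negative integer missing from the set.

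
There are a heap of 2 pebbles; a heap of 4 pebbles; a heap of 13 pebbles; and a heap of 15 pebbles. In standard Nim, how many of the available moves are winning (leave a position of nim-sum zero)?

Nim-sum: 2 ⊕ 4 ⊕ 13 ⊕ 15 = 4.
The overall nim-sum is X = 4. A heap of size p has a winning move iff p XOR X < p (reduce it to p XOR X).
  2: 2 XOR 4 = 6 ≥ 2 — no move.
  4: 4 XOR 4 = 0 < 4 — winning move (to 0).
  13: 13 XOR 4 = 9 < 13 — winning move (to 9).
  15: 15 XOR 4 = 11 < 15 — winning move (to 11).
That gives 3 winning moves.

3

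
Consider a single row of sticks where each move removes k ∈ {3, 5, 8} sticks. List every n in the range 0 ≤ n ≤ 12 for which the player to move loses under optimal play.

0, 1, 2, 11, 12

Grundy values for subtraction set {3, 5, 8}:
k:     0  1  2  3  4  5  6  7  8  9 10 11 12
g(k):  0  0  0  1  1  1  2  2  2  3  3  0  0
The P-positions (g = 0) in 0..12 are 0, 1, 2, 11, 12.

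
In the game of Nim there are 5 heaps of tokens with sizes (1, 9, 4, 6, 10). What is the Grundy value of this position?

In binary:
  0001  (1)
  1001  (9)
  0100  (4)
  0110  (6)
  1010  (10)
  ----
  0000  (0)

0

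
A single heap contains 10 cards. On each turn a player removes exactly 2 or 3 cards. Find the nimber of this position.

Grundy values for subtraction set {2, 3}:
g(0) = mex{} = 0
g(1) = mex{} = 0
g(2) = mex{0} = 1
g(3) = mex{0} = 1
g(4) = mex{0,1} = 2
g(5) = mex{1} = 0
g(6) = mex{1,2} = 0
g(7) = mex{0,2} = 1
g(8) = mex{0} = 1
g(9) = mex{0,1} = 2
g(10) = mex{1} = 0
So g(10) = 0.

0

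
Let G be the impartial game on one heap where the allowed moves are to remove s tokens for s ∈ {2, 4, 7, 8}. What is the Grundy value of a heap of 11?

Build the Grundy sequence with g(k) = mex{g(k−s) : s ∈ {2, 4, 7, 8}, s ≤ k}:
k:     0  1  2  3  4  5  6  7  8  9 10 11
g(k):  0  0  1  1  2  2  0  3  1  4  2  0
So g(11) = 0.

0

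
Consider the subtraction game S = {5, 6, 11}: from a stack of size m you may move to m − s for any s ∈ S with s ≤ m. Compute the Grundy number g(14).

Grundy values for subtraction set {5, 6, 11}:
g(0) = mex{} = 0
g(1) = mex{} = 0
g(2) = mex{} = 0
g(3) = mex{} = 0
g(4) = mex{} = 0
g(5) = mex{0} = 1
g(6) = mex{0} = 1
g(7) = mex{0} = 1
g(8) = mex{0} = 1
g(9) = mex{0} = 1
g(10) = mex{0,1} = 2
g(11) = mex{0,1} = 2
g(12) = mex{0,1} = 2
g(13) = mex{0,1} = 2
g(14) = mex{0,1} = 2
So g(14) = 2.

2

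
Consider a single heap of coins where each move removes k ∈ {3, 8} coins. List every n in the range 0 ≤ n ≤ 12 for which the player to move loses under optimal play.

0, 1, 2, 6, 7, 11, 12

Compute g(0), g(1), … for moves {3, 8}:
k:     0  1  2  3  4  5  6  7  8  9 10 11 12
g(k):  0  0  0  1  1  1  0  0  2  1  1  0  0
The P-positions (g = 0) in 0..12 are 0, 1, 2, 6, 7, 11, 12.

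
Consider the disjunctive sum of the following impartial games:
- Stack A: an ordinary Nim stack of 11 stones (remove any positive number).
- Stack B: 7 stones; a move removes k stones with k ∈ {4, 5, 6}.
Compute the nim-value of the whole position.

Stack A is a plain Nim stack of size 11, so its Grundy value is 11.
Build the Grundy sequence for stack B with g(k) = mex{g(k−s) : s ∈ {4, 5, 6}, s ≤ k}:
g(0) = mex{} = 0
g(1) = mex{} = 0
g(2) = mex{} = 0
g(3) = mex{} = 0
g(4) = mex{0} = 1
g(5) = mex{0} = 1
g(6) = mex{0} = 1
g(7) = mex{0} = 1
So g(7) = 1.
By the Sprague-Grundy theorem, the Grundy value of a sum of independent games is the XOR of the component values.
Combined value = 11 XOR 1 = 10.

10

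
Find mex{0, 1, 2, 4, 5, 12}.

3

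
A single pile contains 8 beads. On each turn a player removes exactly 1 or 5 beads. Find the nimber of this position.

0

Grundy values for subtraction set {1, 5}:
k:     0  1  2  3  4  5  6  7  8
g(k):  0  1  0  1  0  1  0  1  0
So g(8) = 0.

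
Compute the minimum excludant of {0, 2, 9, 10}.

1

0 is in the set but 1 is not, so the mex is 1.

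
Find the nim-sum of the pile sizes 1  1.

0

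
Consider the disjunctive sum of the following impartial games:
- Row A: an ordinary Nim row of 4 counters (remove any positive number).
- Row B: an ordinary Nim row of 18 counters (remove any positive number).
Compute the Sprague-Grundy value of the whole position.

Row A is a plain Nim row of size 4, so its Grundy value is 4.
Row B is a plain Nim row of size 18, so its Grundy value is 18.
The value of a disjunctive sum is the nim-sum of the parts.
Combined value = 4 ⊕ 18 = 22.

22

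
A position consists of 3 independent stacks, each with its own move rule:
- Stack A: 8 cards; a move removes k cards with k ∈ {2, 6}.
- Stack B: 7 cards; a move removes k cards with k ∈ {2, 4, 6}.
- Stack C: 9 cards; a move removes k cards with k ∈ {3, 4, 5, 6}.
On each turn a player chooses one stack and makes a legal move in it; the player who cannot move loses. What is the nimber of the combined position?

3

Build the Grundy sequence for stack A with g(k) = mex{g(k−s) : s ∈ {2, 6}, s ≤ k}:
g(0) = mex{} = 0
g(1) = mex{} = 0
g(2) = mex{0} = 1
g(3) = mex{0} = 1
g(4) = mex{1} = 0
g(5) = mex{1} = 0
g(6) = mex{0} = 1
g(7) = mex{0} = 1
g(8) = mex{1} = 0
So g(8) = 0.
For stack B, compute g(0), g(1), … with moves {2, 4, 6}:
g(0) = mex{} = 0
g(1) = mex{} = 0
g(2) = mex{0} = 1
g(3) = mex{0} = 1
g(4) = mex{0,1} = 2
g(5) = mex{0,1} = 2
g(6) = mex{0,1,2} = 3
g(7) = mex{0,1,2} = 3
So g(7) = 3.
For stack C, compute g(0), g(1), … with moves {3, 4, 5, 6}:
g(0) = mex{} = 0
g(1) = mex{} = 0
g(2) = mex{} = 0
g(3) = mex{0} = 1
g(4) = mex{0} = 1
g(5) = mex{0} = 1
g(6) = mex{0,1} = 2
g(7) = mex{0,1} = 2
g(8) = mex{0,1} = 2
g(9) = mex{1,2} = 0
So g(9) = 0.
By the Sprague-Grundy theorem, the Grundy value of a sum of independent games is the XOR of the component values.
Combined value = 0 XOR 3 XOR 0 = 3.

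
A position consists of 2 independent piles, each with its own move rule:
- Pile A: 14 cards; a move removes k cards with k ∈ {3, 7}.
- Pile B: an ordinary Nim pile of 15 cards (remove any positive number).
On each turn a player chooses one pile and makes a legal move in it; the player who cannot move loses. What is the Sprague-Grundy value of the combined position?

Grundy values for pile A (subtraction set {3, 7}):
k:     0  1  2  3  4  5  6  7  8  9 10 11 12 13 14
g(k):  0  0  0  1  1  1  0  2  2  1  0  0  0  1  1
So g(14) = 1.
Pile B is a plain Nim pile of size 15, so its Grundy value is 15.
By the Sprague-Grundy theorem, the Grundy value of a sum of independent games is the XOR of the component values.
Combined value = 1 ⊕ 15 = 14.

14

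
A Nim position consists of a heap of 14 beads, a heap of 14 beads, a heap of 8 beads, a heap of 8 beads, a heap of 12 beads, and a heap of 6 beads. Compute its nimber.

Nim-sum: 14 XOR 14 XOR 8 XOR 8 XOR 12 XOR 6 = 10.

10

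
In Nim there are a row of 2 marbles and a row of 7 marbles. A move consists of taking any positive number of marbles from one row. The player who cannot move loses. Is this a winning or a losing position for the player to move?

Bitwise XOR of the heap sizes:
  010  (2)
  111  (7)
  ---
  101  (5)
The nim-sum is 5 ≠ 0, so this is an N-position: the player to move can win.

Winning position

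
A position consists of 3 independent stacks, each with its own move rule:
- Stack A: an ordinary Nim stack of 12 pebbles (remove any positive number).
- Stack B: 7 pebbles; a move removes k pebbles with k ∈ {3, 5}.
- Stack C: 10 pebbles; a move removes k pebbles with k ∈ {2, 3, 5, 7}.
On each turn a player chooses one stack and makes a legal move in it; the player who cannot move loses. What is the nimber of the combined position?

14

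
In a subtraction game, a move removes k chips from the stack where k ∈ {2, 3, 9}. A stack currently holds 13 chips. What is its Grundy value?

Build the Grundy sequence with g(k) = mex{g(k−s) : s ∈ {2, 3, 9}, s ≤ k}:
k:     0  1  2  3  4  5  6  7  8  9 10 11 12 13
g(k):  0  0  1  1  2  0  0  1  1  2  2  0  0  1
So g(13) = 1.

1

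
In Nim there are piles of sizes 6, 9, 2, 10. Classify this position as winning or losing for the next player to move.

Winning position

Nim-sum: 6 XOR 9 XOR 2 XOR 10 = 7.
The nim-sum is 7 ≠ 0, so this is an N-position: the player to move can win.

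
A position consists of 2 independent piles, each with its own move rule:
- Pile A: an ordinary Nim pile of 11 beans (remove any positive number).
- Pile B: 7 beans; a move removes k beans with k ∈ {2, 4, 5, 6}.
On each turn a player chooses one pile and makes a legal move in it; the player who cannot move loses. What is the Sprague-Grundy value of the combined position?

Pile A is a plain Nim pile of size 11, so its Grundy value is 11.
For pile B, compute g(0), g(1), … with moves {2, 4, 5, 6}:
g(0) = mex{} = 0
g(1) = mex{} = 0
g(2) = mex{0} = 1
g(3) = mex{0} = 1
g(4) = mex{0,1} = 2
g(5) = mex{0,1} = 2
g(6) = mex{0,1,2} = 3
g(7) = mex{0,1,2} = 3
So g(7) = 3.
The value of a disjunctive sum is the nim-sum of the parts.
Combined value = 11 XOR 3 = 8.

8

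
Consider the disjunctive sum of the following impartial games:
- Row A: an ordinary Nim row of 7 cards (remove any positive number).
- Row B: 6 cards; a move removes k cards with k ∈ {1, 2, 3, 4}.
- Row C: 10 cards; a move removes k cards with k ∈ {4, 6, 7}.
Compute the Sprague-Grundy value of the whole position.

Row A is a plain Nim row of size 7, so its Grundy value is 7.
For row B, compute g(0), g(1), … with moves {1, 2, 3, 4}:
g(0) = mex{} = 0
g(1) = mex{0} = 1
g(2) = mex{0,1} = 2
g(3) = mex{0,1,2} = 3
g(4) = mex{0,1,2,3} = 4
g(5) = mex{1,2,3,4} = 0
g(6) = mex{0,2,3,4} = 1
So g(6) = 1.
Build the Grundy sequence for row C with g(k) = mex{g(k−s) : s ∈ {4, 6, 7}, s ≤ k}:
k:     0  1  2  3  4  5  6  7  8  9 10
g(k):  0  0  0  0  1  1  1  1  2  2  2
So g(10) = 2.
The value of a disjunctive sum is the nim-sum of the parts.
Combined value = 7 ⊕ 1 ⊕ 2 = 4.

4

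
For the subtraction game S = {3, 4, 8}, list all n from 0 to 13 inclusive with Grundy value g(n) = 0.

0, 1, 2, 7, 12, 13

Compute g(0), g(1), … for moves {3, 4, 8}:
k:     0  1  2  3  4  5  6  7  8  9 10 11 12 13
g(k):  0  0  0  1  1  1  2  0  2  3  1  3  0  0
The P-positions (g = 0) in 0..13 are 0, 1, 2, 7, 12, 13.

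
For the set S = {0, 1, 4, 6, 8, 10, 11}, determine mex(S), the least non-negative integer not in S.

The values 0, 1 are all present; 2 is the first non-negative integer missing from the set.

2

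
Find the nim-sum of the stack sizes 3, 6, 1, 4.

0

Compute the nim-sum pairwise:
3 ^ 6 = 5
5 ^ 1 = 4
4 ^ 4 = 0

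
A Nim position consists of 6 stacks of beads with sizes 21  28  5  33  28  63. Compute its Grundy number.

14

In binary:
  010101  (21)
  011100  (28)
  000101  (5)
  100001  (33)
  011100  (28)
  111111  (63)
  ------
  001110  (14)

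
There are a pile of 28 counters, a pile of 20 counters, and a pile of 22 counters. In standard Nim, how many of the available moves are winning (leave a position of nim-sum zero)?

In binary:
  11100  (28)
  10100  (20)
  10110  (22)
  -----
  11110  (30)
The overall nim-sum is X = 30. A pile of size p has a winning move iff p XOR X < p (reduce it to p XOR X).
  28: 28 XOR 30 = 2 < 28 — winning move (to 2).
  20: 20 XOR 30 = 10 < 20 — winning move (to 10).
  22: 22 XOR 30 = 8 < 22 — winning move (to 8).
That gives 3 winning moves.

3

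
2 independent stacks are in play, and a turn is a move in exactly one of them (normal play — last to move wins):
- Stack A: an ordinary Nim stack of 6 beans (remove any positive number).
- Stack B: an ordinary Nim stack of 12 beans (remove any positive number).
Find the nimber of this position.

10

Stack A is a plain Nim stack of size 6, so its Grundy value is 6.
Stack B is a plain Nim stack of size 12, so its Grundy value is 12.
The value of a disjunctive sum is the nim-sum of the parts.
Combined value = 6 XOR 12 = 10.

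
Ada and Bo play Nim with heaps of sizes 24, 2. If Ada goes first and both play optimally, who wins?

Ada wins

Nim-sum: 24 XOR 2 = 26.
The nim-sum is 26 ≠ 0, so this is an N-position: the player to move can win; Ada has a winning move.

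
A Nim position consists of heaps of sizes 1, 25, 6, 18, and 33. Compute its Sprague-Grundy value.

Compute the nim-sum pairwise:
1 XOR 25 = 24
24 XOR 6 = 30
30 XOR 18 = 12
12 XOR 33 = 45

45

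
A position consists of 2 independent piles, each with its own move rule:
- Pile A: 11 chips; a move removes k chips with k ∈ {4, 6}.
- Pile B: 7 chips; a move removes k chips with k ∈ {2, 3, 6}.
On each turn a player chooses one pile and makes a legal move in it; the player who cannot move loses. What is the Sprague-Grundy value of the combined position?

1

For pile A, compute g(0), g(1), … with moves {4, 6}:
k:     0  1  2  3  4  5  6  7  8  9 10 11
g(k):  0  0  0  0  1  1  1  1  2  2  0  0
So g(11) = 0.
Build the Grundy sequence for pile B with g(k) = mex{g(k−s) : s ∈ {2, 3, 6}, s ≤ k}:
g(0) = mex{} = 0
g(1) = mex{} = 0
g(2) = mex{0} = 1
g(3) = mex{0} = 1
g(4) = mex{0,1} = 2
g(5) = mex{1} = 0
g(6) = mex{0,1,2} = 3
g(7) = mex{0,2} = 1
So g(7) = 1.
By the Sprague-Grundy theorem, the Grundy value of a sum of independent games is the XOR of the component values.
Combined value = 0 XOR 1 = 1.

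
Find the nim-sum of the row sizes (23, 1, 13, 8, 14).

Write each in binary and XOR column by column:
  10111  (23)
  00001  (1)
  01101  (13)
  01000  (8)
  01110  (14)
  -----
  11101  (29)

29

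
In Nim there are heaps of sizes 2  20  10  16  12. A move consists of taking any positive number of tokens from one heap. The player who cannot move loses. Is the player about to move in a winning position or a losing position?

Losing position

Write each in binary and XOR column by column:
  00010  (2)
  10100  (20)
  01010  (10)
  10000  (16)
  01100  (12)
  -----
  00000  (0)
The nim-sum is 0, so this is a P-position: the player to move is in a losing position under optimal play.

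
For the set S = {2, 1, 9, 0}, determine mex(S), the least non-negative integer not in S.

3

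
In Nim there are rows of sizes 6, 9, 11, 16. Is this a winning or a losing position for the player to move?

Winning position

Bitwise XOR of the heap sizes:
  00110  (6)
  01001  (9)
  01011  (11)
  10000  (16)
  -----
  10100  (20)
The nim-sum is 20 ≠ 0, so this is an N-position: the player to move can win.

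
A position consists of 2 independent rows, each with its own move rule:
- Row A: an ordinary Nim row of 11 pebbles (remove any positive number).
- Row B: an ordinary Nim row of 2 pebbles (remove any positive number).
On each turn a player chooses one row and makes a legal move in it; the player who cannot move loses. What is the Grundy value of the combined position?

9

Row A is a plain Nim row of size 11, so its Grundy value is 11.
Row B is a plain Nim row of size 2, so its Grundy value is 2.
By the Sprague-Grundy theorem, the Grundy value of a sum of independent games is the XOR of the component values.
Combined value = 11 XOR 2 = 9.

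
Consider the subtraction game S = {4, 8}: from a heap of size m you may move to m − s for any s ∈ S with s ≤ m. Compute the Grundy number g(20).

Compute g(0), g(1), … for moves {4, 8}:
k:     0  1  2  3  4  5  6  7  8  9 10 11 12 13 14 15 16 17 18 19 20
g(k):  0  0  0  0  1  1  1  1  2  2  2  2  0  0  0  0  1  1  1  1  2
So g(20) = 2.

2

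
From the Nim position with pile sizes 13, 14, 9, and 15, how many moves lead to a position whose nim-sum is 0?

Bitwise XOR of the heap sizes:
  1101  (13)
  1110  (14)
  1001  (9)
  1111  (15)
  ----
  0101  (5)
The overall nim-sum is X = 5. A pile of size p has a winning move iff p XOR X < p (reduce it to p XOR X).
  13: 13 XOR 5 = 8 < 13 — winning move (to 8).
  14: 14 XOR 5 = 11 < 14 — winning move (to 11).
  9: 9 XOR 5 = 12 ≥ 9 — no move.
  15: 15 XOR 5 = 10 < 15 — winning move (to 10).
That gives 3 winning moves.

3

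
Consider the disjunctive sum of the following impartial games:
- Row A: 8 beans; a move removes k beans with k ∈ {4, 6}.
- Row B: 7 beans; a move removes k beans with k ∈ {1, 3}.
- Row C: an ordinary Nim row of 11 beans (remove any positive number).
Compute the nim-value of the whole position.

8

Grundy values for row A (subtraction set {4, 6}):
k:     0  1  2  3  4  5  6  7  8
g(k):  0  0  0  0  1  1  1  1  2
So g(8) = 2.
Grundy values for row B (subtraction set {1, 3}):
k:     0  1  2  3  4  5  6  7
g(k):  0  1  0  1  0  1  0  1
So g(7) = 1.
Row C is a plain Nim row of size 11, so its Grundy value is 11.
The value of a disjunctive sum is the nim-sum of the parts.
Combined value = 2 XOR 1 XOR 11 = 8.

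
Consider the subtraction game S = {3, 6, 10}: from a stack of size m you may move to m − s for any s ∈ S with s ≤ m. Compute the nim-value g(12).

1

Grundy values for subtraction set {3, 6, 10}:
k:     0  1  2  3  4  5  6  7  8  9 10 11 12
g(k):  0  0  0  1  1  1  2  2  2  0  3  3  1
So g(12) = 1.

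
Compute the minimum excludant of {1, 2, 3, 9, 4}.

0 is not in the set, so the mex is 0.

0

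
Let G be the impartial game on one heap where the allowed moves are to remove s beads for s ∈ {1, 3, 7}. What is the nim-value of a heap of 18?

0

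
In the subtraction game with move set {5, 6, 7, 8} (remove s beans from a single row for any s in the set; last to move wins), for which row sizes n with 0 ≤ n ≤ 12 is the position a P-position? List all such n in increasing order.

0, 1, 2, 3, 4

Grundy values for subtraction set {5, 6, 7, 8}:
g(0) = mex{} = 0
g(1) = mex{} = 0
g(2) = mex{} = 0
g(3) = mex{} = 0
g(4) = mex{} = 0
g(5) = mex{0} = 1
g(6) = mex{0} = 1
g(7) = mex{0} = 1
g(8) = mex{0} = 1
g(9) = mex{0} = 1
g(10) = mex{0,1} = 2
g(11) = mex{0,1} = 2
g(12) = mex{0,1} = 2
The P-positions (g = 0) in 0..12 are 0, 1, 2, 3, 4.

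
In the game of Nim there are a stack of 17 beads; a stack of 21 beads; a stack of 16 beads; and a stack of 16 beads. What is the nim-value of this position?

4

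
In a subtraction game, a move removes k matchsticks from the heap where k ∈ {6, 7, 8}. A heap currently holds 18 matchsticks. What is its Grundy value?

0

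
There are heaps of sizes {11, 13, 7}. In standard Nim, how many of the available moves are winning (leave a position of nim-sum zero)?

Bitwise XOR of the heap sizes:
  1011  (11)
  1101  (13)
  0111  (7)
  ----
  0001  (1)
The overall nim-sum is X = 1. A heap of size p has a winning move iff p XOR X < p (reduce it to p XOR X).
  11: 11 XOR 1 = 10 < 11 — winning move (to 10).
  13: 13 XOR 1 = 12 < 13 — winning move (to 12).
  7: 7 XOR 1 = 6 < 7 — winning move (to 6).
That gives 3 winning moves.

3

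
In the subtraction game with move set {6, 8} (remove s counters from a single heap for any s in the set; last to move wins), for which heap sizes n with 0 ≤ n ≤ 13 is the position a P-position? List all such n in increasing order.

0, 1, 2, 3, 4, 5

Build the Grundy sequence with g(k) = mex{g(k−s) : s ∈ {6, 8}, s ≤ k}:
k:     0  1  2  3  4  5  6  7  8  9 10 11 12 13
g(k):  0  0  0  0  0  0  1  1  1  1  1  1  2  2
The P-positions (g = 0) in 0..13 are 0, 1, 2, 3, 4, 5.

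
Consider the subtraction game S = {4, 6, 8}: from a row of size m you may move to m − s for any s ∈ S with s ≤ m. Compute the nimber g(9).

2

Grundy values for subtraction set {4, 6, 8}:
k:     0  1  2  3  4  5  6  7  8  9
g(k):  0  0  0  0  1  1  1  1  2  2
So g(9) = 2.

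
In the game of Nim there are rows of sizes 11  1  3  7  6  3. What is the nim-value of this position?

Bitwise XOR of the heap sizes:
  1011  (11)
  0001  (1)
  0011  (3)
  0111  (7)
  0110  (6)
  0011  (3)
  ----
  1011  (11)

11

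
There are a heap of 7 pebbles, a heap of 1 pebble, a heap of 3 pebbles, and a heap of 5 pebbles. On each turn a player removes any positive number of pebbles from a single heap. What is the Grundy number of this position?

0

Compute the nim-sum pairwise:
7 ⊕ 1 = 6
6 ⊕ 3 = 5
5 ⊕ 5 = 0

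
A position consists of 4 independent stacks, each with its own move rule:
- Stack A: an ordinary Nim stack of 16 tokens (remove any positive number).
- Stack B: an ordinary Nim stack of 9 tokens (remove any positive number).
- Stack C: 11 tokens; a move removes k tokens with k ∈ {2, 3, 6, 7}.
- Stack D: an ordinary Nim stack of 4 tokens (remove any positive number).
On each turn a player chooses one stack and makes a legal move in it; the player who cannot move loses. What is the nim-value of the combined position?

28

Stack A is a plain Nim stack of size 16, so its Grundy value is 16.
Stack B is a plain Nim stack of size 9, so its Grundy value is 9.
For stack C, compute g(0), g(1), … with moves {2, 3, 6, 7}:
k:     0  1  2  3  4  5  6  7  8  9 10 11
g(k):  0  0  1  1  2  0  3  1  2  0  0  1
So g(11) = 1.
Stack D is a plain Nim stack of size 4, so its Grundy value is 4.
By the Sprague-Grundy theorem, the Grundy value of a sum of independent games is the XOR of the component values.
Combined value = 16 XOR 9 XOR 1 XOR 4 = 28.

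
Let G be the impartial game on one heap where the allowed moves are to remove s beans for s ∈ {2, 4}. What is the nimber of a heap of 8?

1

Compute g(0), g(1), … for moves {2, 4}:
k:     0  1  2  3  4  5  6  7  8
g(k):  0  0  1  1  2  2  0  0  1
So g(8) = 1.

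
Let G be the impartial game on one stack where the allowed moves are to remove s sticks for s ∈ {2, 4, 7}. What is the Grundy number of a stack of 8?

Compute g(0), g(1), … for moves {2, 4, 7}:
g(0) = mex{} = 0
g(1) = mex{} = 0
g(2) = mex{0} = 1
g(3) = mex{0} = 1
g(4) = mex{0,1} = 2
g(5) = mex{0,1} = 2
g(6) = mex{1,2} = 0
g(7) = mex{0,1,2} = 3
g(8) = mex{0,2} = 1
So g(8) = 1.

1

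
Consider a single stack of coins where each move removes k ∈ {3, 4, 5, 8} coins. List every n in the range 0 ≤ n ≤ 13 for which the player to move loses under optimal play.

0, 1, 2, 11, 12, 13

Grundy values for subtraction set {3, 4, 5, 8}:
g(0) = mex{} = 0
g(1) = mex{} = 0
g(2) = mex{} = 0
g(3) = mex{0} = 1
g(4) = mex{0} = 1
g(5) = mex{0} = 1
g(6) = mex{0,1} = 2
g(7) = mex{0,1} = 2
g(8) = mex{0,1} = 2
g(9) = mex{0,1,2} = 3
g(10) = mex{0,1,2} = 3
g(11) = mex{1,2} = 0
g(12) = mex{1,2,3} = 0
g(13) = mex{1,2,3} = 0
The P-positions (g = 0) in 0..13 are 0, 1, 2, 11, 12, 13.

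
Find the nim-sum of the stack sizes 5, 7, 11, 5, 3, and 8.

7

In binary:
  0101  (5)
  0111  (7)
  1011  (11)
  0101  (5)
  0011  (3)
  1000  (8)
  ----
  0111  (7)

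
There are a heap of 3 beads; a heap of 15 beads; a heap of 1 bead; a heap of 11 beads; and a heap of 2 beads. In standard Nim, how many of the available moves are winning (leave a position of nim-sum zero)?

1

Compute the nim-sum pairwise:
3 XOR 15 = 12
12 XOR 1 = 13
13 XOR 11 = 6
6 XOR 2 = 4
The overall nim-sum is X = 4. A heap of size p has a winning move iff p XOR X < p (reduce it to p XOR X).
  3: 3 XOR 4 = 7 ≥ 3 — no move.
  15: 15 XOR 4 = 11 < 15 — winning move (to 11).
  1: 1 XOR 4 = 5 ≥ 1 — no move.
  11: 11 XOR 4 = 15 ≥ 11 — no move.
  2: 2 XOR 4 = 6 ≥ 2 — no move.
That gives 1 winning move.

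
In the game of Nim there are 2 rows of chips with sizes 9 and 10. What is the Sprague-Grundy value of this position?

3

Nim-sum: 9 ⊕ 10 = 3.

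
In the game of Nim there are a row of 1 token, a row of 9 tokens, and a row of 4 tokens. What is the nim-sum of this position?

12

Bitwise XOR of the heap sizes:
  0001  (1)
  1001  (9)
  0100  (4)
  ----
  1100  (12)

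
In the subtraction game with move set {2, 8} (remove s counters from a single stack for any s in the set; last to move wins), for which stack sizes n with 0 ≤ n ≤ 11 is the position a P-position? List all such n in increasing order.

Grundy values for subtraction set {2, 8}:
g(0) = mex{} = 0
g(1) = mex{} = 0
g(2) = mex{0} = 1
g(3) = mex{0} = 1
g(4) = mex{1} = 0
g(5) = mex{1} = 0
g(6) = mex{0} = 1
g(7) = mex{0} = 1
g(8) = mex{0,1} = 2
g(9) = mex{0,1} = 2
g(10) = mex{1,2} = 0
g(11) = mex{1,2} = 0
The P-positions (g = 0) in 0..11 are 0, 1, 4, 5, 10, 11.

0, 1, 4, 5, 10, 11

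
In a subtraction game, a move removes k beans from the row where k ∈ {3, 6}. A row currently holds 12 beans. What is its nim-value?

1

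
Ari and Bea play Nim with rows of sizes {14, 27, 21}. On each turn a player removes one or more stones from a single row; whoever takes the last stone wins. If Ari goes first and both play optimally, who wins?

In binary:
  01110  (14)
  11011  (27)
  10101  (21)
  -----
  00000  (0)
The nim-sum is 0, so this is a P-position: the player to move is in a losing position under optimal play; Ari is about to move from it and so loses — Bea wins.

Bea wins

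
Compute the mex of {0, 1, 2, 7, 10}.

3

The values 0, 1, 2 are all present; 3 is the first non-negative integer missing from the set.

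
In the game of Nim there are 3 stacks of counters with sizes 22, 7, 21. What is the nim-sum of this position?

4

Compute the nim-sum pairwise:
22 XOR 7 = 17
17 XOR 21 = 4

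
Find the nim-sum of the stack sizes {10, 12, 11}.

Compute the nim-sum pairwise:
10 ⊕ 12 = 6
6 ⊕ 11 = 13

13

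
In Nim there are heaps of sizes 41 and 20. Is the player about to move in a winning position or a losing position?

Compute the nim-sum pairwise:
41 XOR 20 = 61
The nim-sum is 61 ≠ 0, so this is an N-position: the player to move can win.

Winning position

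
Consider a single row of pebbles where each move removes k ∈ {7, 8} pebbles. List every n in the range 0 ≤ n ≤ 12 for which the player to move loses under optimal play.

Build the Grundy sequence with g(k) = mex{g(k−s) : s ∈ {7, 8}, s ≤ k}:
g(0) = mex{} = 0
g(1) = mex{} = 0
g(2) = mex{} = 0
g(3) = mex{} = 0
g(4) = mex{} = 0
g(5) = mex{} = 0
g(6) = mex{} = 0
g(7) = mex{0} = 1
g(8) = mex{0} = 1
g(9) = mex{0} = 1
g(10) = mex{0} = 1
g(11) = mex{0} = 1
g(12) = mex{0} = 1
The P-positions (g = 0) in 0..12 are 0, 1, 2, 3, 4, 5, 6.

0, 1, 2, 3, 4, 5, 6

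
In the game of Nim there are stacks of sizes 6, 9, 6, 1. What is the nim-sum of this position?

Compute the nim-sum pairwise:
6 XOR 9 = 15
15 XOR 6 = 9
9 XOR 1 = 8

8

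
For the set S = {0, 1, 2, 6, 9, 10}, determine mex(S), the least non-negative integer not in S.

3

The values 0, 1, 2 are all present; 3 is the first non-negative integer missing from the set.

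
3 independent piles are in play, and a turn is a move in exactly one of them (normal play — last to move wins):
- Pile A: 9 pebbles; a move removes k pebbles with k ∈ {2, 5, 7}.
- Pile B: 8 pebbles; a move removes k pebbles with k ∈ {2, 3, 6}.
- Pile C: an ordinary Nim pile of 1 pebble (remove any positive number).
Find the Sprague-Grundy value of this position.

1

Grundy values for pile A (subtraction set {2, 5, 7}):
g(0) = mex{} = 0
g(1) = mex{} = 0
g(2) = mex{0} = 1
g(3) = mex{0} = 1
g(4) = mex{1} = 0
g(5) = mex{0,1} = 2
g(6) = mex{0} = 1
g(7) = mex{0,1,2} = 3
g(8) = mex{0,1} = 2
g(9) = mex{0,1,3} = 2
So g(9) = 2.
Grundy values for pile B (subtraction set {2, 3, 6}):
k:     0  1  2  3  4  5  6  7  8
g(k):  0  0  1  1  2  0  3  1  2
So g(8) = 2.
Pile C is a plain Nim pile of size 1, so its Grundy value is 1.
The value of a disjunctive sum is the nim-sum of the parts.
Combined value = 2 XOR 2 XOR 1 = 1.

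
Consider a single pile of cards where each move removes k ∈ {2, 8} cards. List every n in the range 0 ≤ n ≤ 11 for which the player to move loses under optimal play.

Compute g(0), g(1), … for moves {2, 8}:
k:     0  1  2  3  4  5  6  7  8  9 10 11
g(k):  0  0  1  1  0  0  1  1  2  2  0  0
The P-positions (g = 0) in 0..11 are 0, 1, 4, 5, 10, 11.

0, 1, 4, 5, 10, 11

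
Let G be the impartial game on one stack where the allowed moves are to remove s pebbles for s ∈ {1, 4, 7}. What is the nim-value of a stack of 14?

1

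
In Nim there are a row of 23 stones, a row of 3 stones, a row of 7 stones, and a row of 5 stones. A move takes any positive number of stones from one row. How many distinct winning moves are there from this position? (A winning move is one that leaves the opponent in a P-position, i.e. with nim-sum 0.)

Compute the nim-sum pairwise:
23 XOR 3 = 20
20 XOR 7 = 19
19 XOR 5 = 22
The overall nim-sum is X = 22. A row of size p has a winning move iff p XOR X < p (reduce it to p XOR X).
  23: 23 XOR 22 = 1 < 23 — winning move (to 1).
  3: 3 XOR 22 = 21 ≥ 3 — no move.
  7: 7 XOR 22 = 17 ≥ 7 — no move.
  5: 5 XOR 22 = 19 ≥ 5 — no move.
That gives 1 winning move.

1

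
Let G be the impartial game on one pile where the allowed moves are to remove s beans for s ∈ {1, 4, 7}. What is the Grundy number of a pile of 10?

Grundy values for subtraction set {1, 4, 7}:
g(0) = mex{} = 0
g(1) = mex{0} = 1
g(2) = mex{1} = 0
g(3) = mex{0} = 1
g(4) = mex{0,1} = 2
g(5) = mex{1,2} = 0
g(6) = mex{0} = 1
g(7) = mex{0,1} = 2
g(8) = mex{1,2} = 0
g(9) = mex{0} = 1
g(10) = mex{1} = 0
So g(10) = 0.

0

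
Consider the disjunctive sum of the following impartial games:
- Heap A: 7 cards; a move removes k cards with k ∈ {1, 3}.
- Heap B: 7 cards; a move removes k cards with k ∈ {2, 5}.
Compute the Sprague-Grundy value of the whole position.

Build the Grundy sequence for heap A with g(k) = mex{g(k−s) : s ∈ {1, 3}, s ≤ k}:
g(0) = mex{} = 0
g(1) = mex{0} = 1
g(2) = mex{1} = 0
g(3) = mex{0} = 1
g(4) = mex{1} = 0
g(5) = mex{0} = 1
g(6) = mex{1} = 0
g(7) = mex{0} = 1
So g(7) = 1.
Grundy values for heap B (subtraction set {2, 5}):
k:     0  1  2  3  4  5  6  7
g(k):  0  0  1  1  0  2  1  0
So g(7) = 0.
By the Sprague-Grundy theorem, the Grundy value of a sum of independent games is the XOR of the component values.
Combined value = 1 ⊕ 0 = 1.

1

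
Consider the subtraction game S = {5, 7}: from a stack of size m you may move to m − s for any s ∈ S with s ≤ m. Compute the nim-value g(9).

1

Compute g(0), g(1), … for moves {5, 7}:
g(0) = mex{} = 0
g(1) = mex{} = 0
g(2) = mex{} = 0
g(3) = mex{} = 0
g(4) = mex{} = 0
g(5) = mex{0} = 1
g(6) = mex{0} = 1
g(7) = mex{0} = 1
g(8) = mex{0} = 1
g(9) = mex{0} = 1
So g(9) = 1.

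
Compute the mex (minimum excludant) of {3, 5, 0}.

1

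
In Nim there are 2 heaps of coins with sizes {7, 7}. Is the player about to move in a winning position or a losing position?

Nim-sum: 7 XOR 7 = 0.
The nim-sum is 0, so this is a P-position: the player to move is in a losing position under optimal play.

Losing position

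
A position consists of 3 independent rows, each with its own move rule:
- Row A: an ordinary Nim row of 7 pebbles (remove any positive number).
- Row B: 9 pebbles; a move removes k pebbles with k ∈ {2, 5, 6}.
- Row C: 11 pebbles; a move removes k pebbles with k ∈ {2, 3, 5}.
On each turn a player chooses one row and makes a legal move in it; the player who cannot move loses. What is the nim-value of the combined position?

Row A is a plain Nim row of size 7, so its Grundy value is 7.
For row B, compute g(0), g(1), … with moves {2, 5, 6}:
k:     0  1  2  3  4  5  6  7  8  9
g(k):  0  0  1  1  0  2  1  3  0  2
So g(9) = 2.
Grundy values for row C (subtraction set {2, 3, 5}):
k:     0  1  2  3  4  5  6  7  8  9 10 11
g(k):  0  0  1  1  2  2  3  0  0  1  1  2
So g(11) = 2.
The value of a disjunctive sum is the nim-sum of the parts.
Combined value = 7 XOR 2 XOR 2 = 7.

7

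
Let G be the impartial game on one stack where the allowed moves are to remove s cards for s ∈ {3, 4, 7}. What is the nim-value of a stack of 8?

2

Grundy values for subtraction set {3, 4, 7}:
k:     0  1  2  3  4  5  6  7  8
g(k):  0  0  0  1  1  1  2  2  2
So g(8) = 2.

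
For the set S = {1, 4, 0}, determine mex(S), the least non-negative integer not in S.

The values 0, 1 are all present; 2 is the first non-negative integer missing from the set.

2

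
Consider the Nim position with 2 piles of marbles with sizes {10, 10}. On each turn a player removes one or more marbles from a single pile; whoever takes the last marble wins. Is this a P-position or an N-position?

P-position

In binary:
  1010  (10)
  1010  (10)
  ----
  0000  (0)
The nim-sum is 0, so this is a P-position: the player to move is in a losing position under optimal play.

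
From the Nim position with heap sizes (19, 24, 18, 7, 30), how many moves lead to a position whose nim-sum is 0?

Nim-sum: 19 ⊕ 24 ⊕ 18 ⊕ 7 ⊕ 30 = 0.
The nim-sum is already 0, so every move leaves a nonzero nim-sum — there are no winning moves.

0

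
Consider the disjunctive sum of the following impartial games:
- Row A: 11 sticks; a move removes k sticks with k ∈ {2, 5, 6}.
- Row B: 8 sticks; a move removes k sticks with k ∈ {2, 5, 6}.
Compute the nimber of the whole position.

Build the Grundy sequence for row A with g(k) = mex{g(k−s) : s ∈ {2, 5, 6}, s ≤ k}:
k:     0  1  2  3  4  5  6  7  8  9 10 11
g(k):  0  0  1  1  0  2  1  3  0  2  1  0
So g(11) = 0.
Build the Grundy sequence for row B with g(k) = mex{g(k−s) : s ∈ {2, 5, 6}, s ≤ k}:
g(0) = mex{} = 0
g(1) = mex{} = 0
g(2) = mex{0} = 1
g(3) = mex{0} = 1
g(4) = mex{1} = 0
g(5) = mex{0,1} = 2
g(6) = mex{0} = 1
g(7) = mex{0,1,2} = 3
g(8) = mex{1} = 0
So g(8) = 0.
The value of a disjunctive sum is the nim-sum of the parts.
Combined value = 0 XOR 0 = 0.

0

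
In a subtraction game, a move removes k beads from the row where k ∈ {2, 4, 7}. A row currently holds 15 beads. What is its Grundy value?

Compute g(0), g(1), … for moves {2, 4, 7}:
k:     0  1  2  3  4  5  6  7  8  9 10 11 12 13 14 15
g(k):  0  0  1  1  2  2  0  3  1  0  2  1  0  2  1  0
So g(15) = 0.

0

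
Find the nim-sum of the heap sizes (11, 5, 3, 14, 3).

0

Compute the nim-sum pairwise:
11 XOR 5 = 14
14 XOR 3 = 13
13 XOR 14 = 3
3 XOR 3 = 0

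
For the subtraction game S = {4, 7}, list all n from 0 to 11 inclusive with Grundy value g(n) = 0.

Compute g(0), g(1), … for moves {4, 7}:
k:     0  1  2  3  4  5  6  7  8  9 10 11
g(k):  0  0  0  0  1  1  1  1  2  2  2  0
The P-positions (g = 0) in 0..11 are 0, 1, 2, 3, 11.

0, 1, 2, 3, 11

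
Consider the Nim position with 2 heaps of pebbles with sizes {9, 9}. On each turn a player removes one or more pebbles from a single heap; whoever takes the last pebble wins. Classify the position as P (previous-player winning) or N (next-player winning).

P-position

In binary:
  1001  (9)
  1001  (9)
  ----
  0000  (0)
The nim-sum is 0, so this is a P-position: the player to move is in a losing position under optimal play.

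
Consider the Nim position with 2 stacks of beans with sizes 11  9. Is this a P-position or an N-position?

In binary:
  1011  (11)
  1001  (9)
  ----
  0010  (2)
The nim-sum is 2 ≠ 0, so this is an N-position: the player to move can win.

N-position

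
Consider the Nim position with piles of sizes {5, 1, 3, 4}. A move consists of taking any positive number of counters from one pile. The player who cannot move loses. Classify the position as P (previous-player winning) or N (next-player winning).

N-position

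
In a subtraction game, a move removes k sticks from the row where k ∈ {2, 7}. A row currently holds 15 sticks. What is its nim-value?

Grundy values for subtraction set {2, 7}:
k:     0  1  2  3  4  5  6  7  8  9 10 11 12 13 14 15
g(k):  0  0  1  1  0  0  1  1  2  0  0  1  1  0  0  1
So g(15) = 1.

1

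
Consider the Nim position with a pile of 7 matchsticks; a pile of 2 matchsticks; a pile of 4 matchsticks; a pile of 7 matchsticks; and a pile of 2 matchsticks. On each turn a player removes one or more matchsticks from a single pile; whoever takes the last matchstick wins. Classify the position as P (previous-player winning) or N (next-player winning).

N-position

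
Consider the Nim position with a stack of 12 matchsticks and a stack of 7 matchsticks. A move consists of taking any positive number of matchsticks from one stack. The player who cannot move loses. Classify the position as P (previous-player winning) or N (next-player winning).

Compute the nim-sum pairwise:
12 XOR 7 = 11
The nim-sum is 11 ≠ 0, so this is an N-position: the player to move can win.

N-position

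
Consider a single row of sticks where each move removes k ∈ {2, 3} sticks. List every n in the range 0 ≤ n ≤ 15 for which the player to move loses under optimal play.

0, 1, 5, 6, 10, 11, 15

Build the Grundy sequence with g(k) = mex{g(k−s) : s ∈ {2, 3}, s ≤ k}:
k:     0  1  2  3  4  5  6  7  8  9 10 11 12 13 14 15
g(k):  0  0  1  1  2  0  0  1  1  2  0  0  1  1  2  0
The P-positions (g = 0) in 0..15 are 0, 1, 5, 6, 10, 11, 15.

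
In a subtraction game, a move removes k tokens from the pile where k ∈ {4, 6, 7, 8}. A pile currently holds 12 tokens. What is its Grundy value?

Grundy values for subtraction set {4, 6, 7, 8}:
g(0) = mex{} = 0
g(1) = mex{} = 0
g(2) = mex{} = 0
g(3) = mex{} = 0
g(4) = mex{0} = 1
g(5) = mex{0} = 1
g(6) = mex{0} = 1
g(7) = mex{0} = 1
g(8) = mex{0,1} = 2
g(9) = mex{0,1} = 2
g(10) = mex{0,1} = 2
g(11) = mex{0,1} = 2
g(12) = mex{1,2} = 0
So g(12) = 0.

0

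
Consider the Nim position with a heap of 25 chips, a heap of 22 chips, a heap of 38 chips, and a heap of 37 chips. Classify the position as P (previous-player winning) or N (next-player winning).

Write each in binary and XOR column by column:
  011001  (25)
  010110  (22)
  100110  (38)
  100101  (37)
  ------
  001100  (12)
The nim-sum is 12 ≠ 0, so this is an N-position: the player to move can win.

N-position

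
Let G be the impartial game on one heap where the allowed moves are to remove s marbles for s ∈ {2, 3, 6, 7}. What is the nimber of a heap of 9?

0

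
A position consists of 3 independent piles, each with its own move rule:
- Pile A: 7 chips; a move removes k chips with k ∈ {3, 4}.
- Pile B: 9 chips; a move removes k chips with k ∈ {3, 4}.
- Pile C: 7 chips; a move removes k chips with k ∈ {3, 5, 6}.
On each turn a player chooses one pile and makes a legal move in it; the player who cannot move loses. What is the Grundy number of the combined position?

2

Build the Grundy sequence for pile A with g(k) = mex{g(k−s) : s ∈ {3, 4}, s ≤ k}:
g(0) = mex{} = 0
g(1) = mex{} = 0
g(2) = mex{} = 0
g(3) = mex{0} = 1
g(4) = mex{0} = 1
g(5) = mex{0} = 1
g(6) = mex{0,1} = 2
g(7) = mex{1} = 0
So g(7) = 0.
For pile B, compute g(0), g(1), … with moves {3, 4}:
g(0) = mex{} = 0
g(1) = mex{} = 0
g(2) = mex{} = 0
g(3) = mex{0} = 1
g(4) = mex{0} = 1
g(5) = mex{0} = 1
g(6) = mex{0,1} = 2
g(7) = mex{1} = 0
g(8) = mex{1} = 0
g(9) = mex{1,2} = 0
So g(9) = 0.
Grundy values for pile C (subtraction set {3, 5, 6}):
k:     0  1  2  3  4  5  6  7
g(k):  0  0  0  1  1  1  2  2
So g(7) = 2.
By the Sprague-Grundy theorem, the Grundy value of a sum of independent games is the XOR of the component values.
Combined value = 0 ⊕ 0 ⊕ 2 = 2.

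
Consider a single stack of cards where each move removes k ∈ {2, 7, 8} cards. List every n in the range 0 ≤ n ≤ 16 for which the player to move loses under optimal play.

0, 1, 4, 5, 10, 14, 15

Compute g(0), g(1), … for moves {2, 7, 8}:
k:     0  1  2  3  4  5  6  7  8  9 10 11 12 13 14 15 16
g(k):  0  0  1  1  0  0  1  1  2  2  0  3  1  2  0  0  1
The P-positions (g = 0) in 0..16 are 0, 1, 4, 5, 10, 14, 15.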